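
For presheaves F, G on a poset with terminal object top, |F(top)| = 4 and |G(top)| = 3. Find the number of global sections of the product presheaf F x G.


Global sections of a presheaf on a poset with terminal top satisfy
Gamma(H) ~ H(top). Presheaves admit pointwise products, so
(F x G)(top) = F(top) x G(top) (Cartesian product).
|Gamma(F x G)| = |F(top)| * |G(top)| = 4 * 3 = 12.

12


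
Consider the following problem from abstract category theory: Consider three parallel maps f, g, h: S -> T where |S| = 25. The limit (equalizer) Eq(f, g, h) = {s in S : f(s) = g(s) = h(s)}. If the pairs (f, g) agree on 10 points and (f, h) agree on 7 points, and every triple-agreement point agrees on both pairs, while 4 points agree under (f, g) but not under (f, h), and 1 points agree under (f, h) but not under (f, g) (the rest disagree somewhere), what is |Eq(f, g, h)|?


Eq(f, g, h) is the triple-agreement set: points in S where all three
maps take the same value. Using inclusion-exclusion on the pairwise data:
Pair (f, g) agrees on 10 points; pair (f, h) on 7 points.
Points agreeing under (f, g) but not (f, h) = 4; under (f, h) but not (f, g) = 1.
Triple-agreement = agreement-in-(f, g) minus points that agree under (f, g) but not (f, h):
|Eq(f, g, h)| = 10 - 4 = 6
(cross-check via (f, h): 7 - 1 = 6.)

6


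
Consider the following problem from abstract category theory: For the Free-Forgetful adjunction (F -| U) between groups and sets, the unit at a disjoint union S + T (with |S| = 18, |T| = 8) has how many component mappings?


The unit eta_X: X -> U(F(X)) of the Free-Forgetful adjunction
maps each element of X to a generator of F(X). For X = S + T (disjoint
union in Set), |S + T| = |S| + |T|.
Total mappings = 18 + 8 = 26.

26


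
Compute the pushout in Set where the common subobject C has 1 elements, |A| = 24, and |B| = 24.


The pushout A +_C B identifies the images of C in A and B.
|A +_C B| = |A| + |B| - |C| (for injections).
= 24 + 24 - 1 = 47

47


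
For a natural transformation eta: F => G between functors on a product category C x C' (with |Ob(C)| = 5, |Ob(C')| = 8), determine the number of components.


A natural transformation eta: F => G assigns one component morphism per
object of the domain category.
The domain is the product category C x C', so
|Ob(C x C')| = |Ob(C)| * |Ob(C')| = 5 * 8 = 40.
Therefore eta has 40 component morphisms.

40


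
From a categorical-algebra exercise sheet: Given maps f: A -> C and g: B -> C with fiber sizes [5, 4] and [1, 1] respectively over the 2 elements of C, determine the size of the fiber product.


The pullback A x_C B consists of pairs (a, b) with f(a) = g(b).
For each element c in C, the fiber product has |f^-1(c)| * |g^-1(c)| elements.
Summing over C: 5 * 1 + 4 * 1
= 5 + 4 = 9

9


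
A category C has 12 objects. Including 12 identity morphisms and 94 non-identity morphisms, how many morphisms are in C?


Each object has an identity morphism, giving 12 identities.
Adding the 94 non-identity morphisms:
Total = 12 + 94 = 106

106


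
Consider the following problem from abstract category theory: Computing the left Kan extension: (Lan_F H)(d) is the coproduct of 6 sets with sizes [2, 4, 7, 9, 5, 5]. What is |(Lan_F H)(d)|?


Pointwise, the left Kan extension (Lan_F H)(d) is the colimit, indexed
by the comma category (F downarrow d), of H composed with the
projection (F downarrow d) -> C. Here that colimit is given
as a coproduct (disjoint union) of sets, so its cardinality is the
sum of the sizes of the summands.
Coproduct of sets with sizes: 2 + 4 + 7 + 9 + 5 + 5
= 32

32


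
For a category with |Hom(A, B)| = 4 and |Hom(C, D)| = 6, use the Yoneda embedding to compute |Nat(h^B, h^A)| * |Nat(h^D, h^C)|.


By the Yoneda lemma, Nat(h^B, h^A) is isomorphic to Hom(A, B),
so |Nat(h^B, h^A)| = |Hom(A, B)| and |Nat(h^D, h^C)| = |Hom(C, D)|.
|Hom(A, B)| = 4, |Hom(C, D)| = 6.
|Nat(h^B, h^A) x Nat(h^D, h^C)| = 4 * 6 = 24

24


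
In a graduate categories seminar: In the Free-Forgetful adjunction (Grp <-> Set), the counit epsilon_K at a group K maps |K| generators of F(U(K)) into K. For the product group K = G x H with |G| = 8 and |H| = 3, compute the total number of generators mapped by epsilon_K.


The counit epsilon_K: F(U(K)) -> K of the Free-Forgetful adjunction
maps |K| generators of F(U(K)) into K. For K = G x H (the product group),
|G x H| = |G| * |H|.
Total generators mapped = 8 * 3 = 24.

24


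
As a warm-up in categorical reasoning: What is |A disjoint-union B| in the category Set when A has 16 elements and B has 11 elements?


In Set, the coproduct A + B is the disjoint union.
|A + B| = |A| + |B| = 16 + 11 = 27

27


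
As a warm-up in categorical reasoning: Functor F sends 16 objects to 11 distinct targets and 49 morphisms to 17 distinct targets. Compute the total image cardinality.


The image of F consists of distinct objects and distinct morphisms.
|Im(F)| on objects = 11
|Im(F)| on morphisms = 17
Total image cardinality = 11 + 17 = 28

28


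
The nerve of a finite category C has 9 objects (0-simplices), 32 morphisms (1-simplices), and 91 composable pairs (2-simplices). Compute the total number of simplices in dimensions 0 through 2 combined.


The 2-skeleton of the nerve N(C) consists of simplices in dimensions 0, 1, 2:
  |N(C)_0| = 9 (objects)
  |N(C)_1| = 32 (morphisms)
  |N(C)_2| = 91 (composable pairs)
Total = 9 + 32 + 91 = 132

132


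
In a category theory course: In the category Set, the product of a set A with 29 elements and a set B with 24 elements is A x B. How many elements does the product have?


In Set, the product A x B is the Cartesian product.
By the universal property, |A x B| = |A| * |B|.
|A x B| = 29 * 24 = 696

696


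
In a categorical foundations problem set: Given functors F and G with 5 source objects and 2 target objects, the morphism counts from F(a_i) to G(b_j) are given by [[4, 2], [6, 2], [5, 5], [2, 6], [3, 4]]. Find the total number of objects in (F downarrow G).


Objects of (F downarrow G) are triples (a, b, h: F(a)->G(b)).
The count equals the sum of all entries in the hom-matrix.
sum(row 0) = 6
sum(row 1) = 8
sum(row 2) = 10
sum(row 3) = 8
sum(row 4) = 7
Grand total = 39

39


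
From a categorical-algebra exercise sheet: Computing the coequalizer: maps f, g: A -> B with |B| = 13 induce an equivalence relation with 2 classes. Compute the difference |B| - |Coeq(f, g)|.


The coequalizer Coeq(f, g) = B / ~ has one element per equivalence class.
|B| = 13, |Coeq(f, g)| = 2.
|B| - |Coeq(f, g)| = 13 - 2 = 11.

11


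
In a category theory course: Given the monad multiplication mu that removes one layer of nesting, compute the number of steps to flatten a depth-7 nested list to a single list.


Each application of mu: T^2 -> T removes one layer of nesting.
Starting at depth 7 (i.e., T^7(X)), we need to reach T(X).
Number of mu applications = 7 - 1 = 6

6


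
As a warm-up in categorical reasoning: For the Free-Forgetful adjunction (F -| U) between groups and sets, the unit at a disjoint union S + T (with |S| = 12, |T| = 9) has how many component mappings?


The unit eta_X: X -> U(F(X)) of the Free-Forgetful adjunction
maps each element of X to a generator of F(X). For X = S + T (disjoint
union in Set), |S + T| = |S| + |T|.
Total mappings = 12 + 9 = 21.

21


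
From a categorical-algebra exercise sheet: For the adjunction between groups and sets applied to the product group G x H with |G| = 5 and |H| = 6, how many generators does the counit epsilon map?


The counit epsilon_K: F(U(K)) -> K of the Free-Forgetful adjunction
maps |K| generators of F(U(K)) into K. For K = G x H (the product group),
|G x H| = |G| * |H|.
Total generators mapped = 5 * 6 = 30.

30


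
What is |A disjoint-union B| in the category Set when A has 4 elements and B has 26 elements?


In Set, the coproduct A + B is the disjoint union.
|A + B| = |A| + |B| = 4 + 26 = 30

30


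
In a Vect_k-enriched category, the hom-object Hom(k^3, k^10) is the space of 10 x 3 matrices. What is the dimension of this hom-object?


In Vect-enriched categories, Hom(k^n, k^m) is the space of m x n matrices.
dim(Hom(k^3, k^10)) = 10 * 3 = 30

30


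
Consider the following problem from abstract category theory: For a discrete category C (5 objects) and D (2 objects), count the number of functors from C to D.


A functor from a discrete category C to D is determined by
where each object maps. Each of the 5 objects of C can map
to any of the 2 objects of D independently.
Number of functors = 2^5 = 32

32


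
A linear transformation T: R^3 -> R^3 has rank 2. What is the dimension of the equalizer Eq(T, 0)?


The equalizer of f and the zero map is ker(f).
By the rank-nullity theorem: dim(ker(f)) = dim(domain) - rank(f).
dim(ker(f)) = 3 - 2 = 1

1


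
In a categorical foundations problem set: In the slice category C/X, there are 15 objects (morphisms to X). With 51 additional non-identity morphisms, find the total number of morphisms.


In the slice category C/X, objects are morphisms to X.
Identity morphisms: 15 (one per object of C/X).
Non-identity morphisms: 51.
Total = 15 + 51 = 66

66


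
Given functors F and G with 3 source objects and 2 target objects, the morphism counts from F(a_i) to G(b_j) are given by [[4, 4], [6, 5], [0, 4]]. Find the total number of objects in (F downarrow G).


Objects of (F downarrow G) are triples (a, b, h: F(a)->G(b)).
The count equals the sum of all entries in the hom-matrix.
sum(row 0) = 8
sum(row 1) = 11
sum(row 2) = 4
Grand total = 23

23


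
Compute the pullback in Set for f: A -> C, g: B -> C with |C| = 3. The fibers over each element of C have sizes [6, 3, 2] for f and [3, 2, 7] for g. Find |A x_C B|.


The pullback A x_C B consists of pairs (a, b) with f(a) = g(b).
For each element c in C, the fiber product has |f^-1(c)| * |g^-1(c)| elements.
Summing over C: 6 * 3 + 3 * 2 + 2 * 7
= 18 + 6 + 14 = 38

38


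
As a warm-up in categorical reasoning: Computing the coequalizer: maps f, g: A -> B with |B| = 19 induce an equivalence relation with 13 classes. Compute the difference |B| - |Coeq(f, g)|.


The coequalizer Coeq(f, g) = B / ~ has one element per equivalence class.
|B| = 19, |Coeq(f, g)| = 13.
|B| - |Coeq(f, g)| = 19 - 13 = 6.

6


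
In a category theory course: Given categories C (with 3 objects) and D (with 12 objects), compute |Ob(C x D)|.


The product category C x D has objects that are pairs (c, d).
Number of pairs = |Ob(C)| * |Ob(D)| = 3 * 12 = 36

36


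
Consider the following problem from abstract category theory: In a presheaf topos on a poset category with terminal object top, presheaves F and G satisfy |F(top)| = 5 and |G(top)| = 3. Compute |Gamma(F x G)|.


Global sections of a presheaf on a poset with terminal top satisfy
Gamma(H) ~ H(top). Presheaves admit pointwise products, so
(F x G)(top) = F(top) x G(top) (Cartesian product).
|Gamma(F x G)| = |F(top)| * |G(top)| = 5 * 3 = 15.

15


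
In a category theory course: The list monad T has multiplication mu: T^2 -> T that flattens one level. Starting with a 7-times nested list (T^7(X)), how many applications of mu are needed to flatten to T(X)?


Each application of mu: T^2 -> T removes one layer of nesting.
Starting at depth 7 (i.e., T^7(X)), we need to reach T(X).
Number of mu applications = 7 - 1 = 6

6


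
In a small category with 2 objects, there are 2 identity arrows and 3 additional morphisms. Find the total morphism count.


Each object has an identity morphism, giving 2 identities.
Adding the 3 non-identity morphisms:
Total = 2 + 3 = 5

5


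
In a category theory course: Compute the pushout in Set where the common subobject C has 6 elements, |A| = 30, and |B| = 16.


The pushout A +_C B identifies the images of C in A and B.
|A +_C B| = |A| + |B| - |C| (for injections).
= 30 + 16 - 6 = 40

40


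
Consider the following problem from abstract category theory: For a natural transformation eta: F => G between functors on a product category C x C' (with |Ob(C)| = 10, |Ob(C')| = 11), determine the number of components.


A natural transformation eta: F => G assigns one component morphism per
object of the domain category.
The domain is the product category C x C', so
|Ob(C x C')| = |Ob(C)| * |Ob(C')| = 10 * 11 = 110.
Therefore eta has 110 component morphisms.

110


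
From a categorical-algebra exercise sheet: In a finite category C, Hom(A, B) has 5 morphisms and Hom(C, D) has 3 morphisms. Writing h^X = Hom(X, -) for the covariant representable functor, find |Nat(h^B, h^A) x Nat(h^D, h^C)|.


By the Yoneda lemma, Nat(h^B, h^A) is isomorphic to Hom(A, B),
so |Nat(h^B, h^A)| = |Hom(A, B)| and |Nat(h^D, h^C)| = |Hom(C, D)|.
|Hom(A, B)| = 5, |Hom(C, D)| = 3.
|Nat(h^B, h^A) x Nat(h^D, h^C)| = 5 * 3 = 15

15


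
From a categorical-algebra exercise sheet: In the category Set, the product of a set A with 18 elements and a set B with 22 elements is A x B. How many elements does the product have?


In Set, the product A x B is the Cartesian product.
By the universal property, |A x B| = |A| * |B|.
|A x B| = 18 * 22 = 396

396


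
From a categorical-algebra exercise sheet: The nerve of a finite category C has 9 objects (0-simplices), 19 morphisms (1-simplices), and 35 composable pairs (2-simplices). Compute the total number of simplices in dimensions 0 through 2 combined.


The 2-skeleton of the nerve N(C) consists of simplices in dimensions 0, 1, 2:
  |N(C)_0| = 9 (objects)
  |N(C)_1| = 19 (morphisms)
  |N(C)_2| = 35 (composable pairs)
Total = 9 + 19 + 35 = 63

63


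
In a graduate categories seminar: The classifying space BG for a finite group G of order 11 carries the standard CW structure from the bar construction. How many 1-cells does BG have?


In the bar-construction CW model of BG, the n-cells are indexed by
n-tuples [g_1|...|g_n] of non-identity elements of G (degenerate
simplices with some g_i = e do not contribute cells), so there are
(|G| - 1)^n n-cells.
For dim = 1 with |G| = 11:
cells = (11 - 1)^1 = 10^1 = 10

10


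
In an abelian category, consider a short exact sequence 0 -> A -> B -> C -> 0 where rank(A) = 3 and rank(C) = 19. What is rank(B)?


For a short exact sequence 0 -> A -> B -> C -> 0,
rank is additive: rank(B) = rank(A) + rank(C).
rank(B) = 3 + 19 = 22

22


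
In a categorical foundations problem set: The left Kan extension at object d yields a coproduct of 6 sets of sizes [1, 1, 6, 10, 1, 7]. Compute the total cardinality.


Pointwise, the left Kan extension (Lan_F H)(d) is the colimit, indexed
by the comma category (F downarrow d), of H composed with the
projection (F downarrow d) -> C. Here that colimit is given
as a coproduct (disjoint union) of sets, so its cardinality is the
sum of the sizes of the summands.
Coproduct of sets with sizes: 1 + 1 + 6 + 10 + 1 + 7
= 26

26


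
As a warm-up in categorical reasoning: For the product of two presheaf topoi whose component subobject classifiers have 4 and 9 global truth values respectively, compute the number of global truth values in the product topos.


In a product of presheaf topoi E_1 x E_2, the subobject classifier
is Omega = Omega_1 x Omega_2 (componentwise), so
|Omega(top)| = |Omega_1(top_1)| * |Omega_2(top_2)|.
= 4 * 9 = 36.

36


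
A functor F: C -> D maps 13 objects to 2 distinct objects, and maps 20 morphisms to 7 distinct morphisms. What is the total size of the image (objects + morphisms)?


The image of F consists of distinct objects and distinct morphisms.
|Im(F)| on objects = 2
|Im(F)| on morphisms = 7
Total image cardinality = 2 + 7 = 9

9


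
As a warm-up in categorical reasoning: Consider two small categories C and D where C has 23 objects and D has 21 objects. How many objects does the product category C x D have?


The product category C x D has objects that are pairs (c, d).
Number of pairs = |Ob(C)| * |Ob(D)| = 23 * 21 = 483

483


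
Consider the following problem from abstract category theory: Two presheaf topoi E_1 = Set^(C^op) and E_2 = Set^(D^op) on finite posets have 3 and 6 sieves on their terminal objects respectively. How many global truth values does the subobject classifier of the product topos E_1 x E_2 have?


In a product of presheaf topoi E_1 x E_2, the subobject classifier
is Omega = Omega_1 x Omega_2 (componentwise), so
|Omega(top)| = |Omega_1(top_1)| * |Omega_2(top_2)|.
= 3 * 6 = 18.

18


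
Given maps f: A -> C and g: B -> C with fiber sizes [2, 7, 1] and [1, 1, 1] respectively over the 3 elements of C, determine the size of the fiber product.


The pullback A x_C B consists of pairs (a, b) with f(a) = g(b).
For each element c in C, the fiber product has |f^-1(c)| * |g^-1(c)| elements.
Summing over C: 2 * 1 + 7 * 1 + 1 * 1
= 2 + 7 + 1 = 10

10


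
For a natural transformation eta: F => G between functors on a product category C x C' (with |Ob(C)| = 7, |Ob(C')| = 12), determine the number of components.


A natural transformation eta: F => G assigns one component morphism per
object of the domain category.
The domain is the product category C x C', so
|Ob(C x C')| = |Ob(C)| * |Ob(C')| = 7 * 12 = 84.
Therefore eta has 84 component morphisms.

84


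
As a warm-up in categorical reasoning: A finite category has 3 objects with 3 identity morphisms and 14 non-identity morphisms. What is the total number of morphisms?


Each object has an identity morphism, giving 3 identities.
Adding the 14 non-identity morphisms:
Total = 3 + 14 = 17

17


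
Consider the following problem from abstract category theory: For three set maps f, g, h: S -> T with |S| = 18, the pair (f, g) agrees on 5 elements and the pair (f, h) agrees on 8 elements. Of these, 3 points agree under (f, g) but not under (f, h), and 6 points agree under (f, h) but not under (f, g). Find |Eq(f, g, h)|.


Eq(f, g, h) is the triple-agreement set: points in S where all three
maps take the same value. Using inclusion-exclusion on the pairwise data:
Pair (f, g) agrees on 5 points; pair (f, h) on 8 points.
Points agreeing under (f, g) but not (f, h) = 3; under (f, h) but not (f, g) = 6.
Triple-agreement = agreement-in-(f, g) minus points that agree under (f, g) but not (f, h):
|Eq(f, g, h)| = 5 - 3 = 2
(cross-check via (f, h): 8 - 6 = 2.)

2


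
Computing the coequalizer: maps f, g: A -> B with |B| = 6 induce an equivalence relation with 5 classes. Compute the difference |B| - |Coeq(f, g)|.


The coequalizer Coeq(f, g) = B / ~ has one element per equivalence class.
|B| = 6, |Coeq(f, g)| = 5.
|B| - |Coeq(f, g)| = 6 - 5 = 1.

1


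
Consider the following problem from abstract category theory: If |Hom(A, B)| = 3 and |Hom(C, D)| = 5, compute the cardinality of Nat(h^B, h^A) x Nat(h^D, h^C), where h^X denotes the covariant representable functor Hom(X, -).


By the Yoneda lemma, Nat(h^B, h^A) is isomorphic to Hom(A, B),
so |Nat(h^B, h^A)| = |Hom(A, B)| and |Nat(h^D, h^C)| = |Hom(C, D)|.
|Hom(A, B)| = 3, |Hom(C, D)| = 5.
|Nat(h^B, h^A) x Nat(h^D, h^C)| = 3 * 5 = 15

15


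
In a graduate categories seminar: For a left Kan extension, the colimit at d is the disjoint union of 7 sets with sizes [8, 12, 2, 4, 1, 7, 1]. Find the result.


Pointwise, the left Kan extension (Lan_F H)(d) is the colimit, indexed
by the comma category (F downarrow d), of H composed with the
projection (F downarrow d) -> C. Here that colimit is given
as a coproduct (disjoint union) of sets, so its cardinality is the
sum of the sizes of the summands.
Coproduct of sets with sizes: 8 + 12 + 2 + 4 + 1 + 7 + 1
= 35

35


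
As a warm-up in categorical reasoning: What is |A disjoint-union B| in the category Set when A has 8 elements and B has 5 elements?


In Set, the coproduct A + B is the disjoint union.
|A + B| = |A| + |B| = 8 + 5 = 13

13


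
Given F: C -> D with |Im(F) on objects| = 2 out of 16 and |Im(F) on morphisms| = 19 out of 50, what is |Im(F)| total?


The image of F consists of distinct objects and distinct morphisms.
|Im(F)| on objects = 2
|Im(F)| on morphisms = 19
Total image cardinality = 2 + 19 = 21

21


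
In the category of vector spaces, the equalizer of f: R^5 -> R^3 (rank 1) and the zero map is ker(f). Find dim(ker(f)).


The equalizer of f and the zero map is ker(f).
By the rank-nullity theorem: dim(ker(f)) = dim(domain) - rank(f).
dim(ker(f)) = 5 - 1 = 4

4


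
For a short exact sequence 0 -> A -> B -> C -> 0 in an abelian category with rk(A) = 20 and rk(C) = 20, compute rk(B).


For a short exact sequence 0 -> A -> B -> C -> 0,
rank is additive: rank(B) = rank(A) + rank(C).
rank(B) = 20 + 20 = 40

40


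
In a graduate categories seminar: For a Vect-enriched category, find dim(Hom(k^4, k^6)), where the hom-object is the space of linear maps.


In Vect-enriched categories, Hom(k^n, k^m) is the space of m x n matrices.
dim(Hom(k^4, k^6)) = 6 * 4 = 24

24


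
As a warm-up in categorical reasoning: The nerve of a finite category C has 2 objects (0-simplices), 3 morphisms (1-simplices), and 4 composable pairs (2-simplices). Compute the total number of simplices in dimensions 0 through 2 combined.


The 2-skeleton of the nerve N(C) consists of simplices in dimensions 0, 1, 2:
  |N(C)_0| = 2 (objects)
  |N(C)_1| = 3 (morphisms)
  |N(C)_2| = 4 (composable pairs)
Total = 2 + 3 + 4 = 9

9


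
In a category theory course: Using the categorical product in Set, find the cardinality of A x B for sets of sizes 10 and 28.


In Set, the product A x B is the Cartesian product.
By the universal property, |A x B| = |A| * |B|.
|A x B| = 10 * 28 = 280

280


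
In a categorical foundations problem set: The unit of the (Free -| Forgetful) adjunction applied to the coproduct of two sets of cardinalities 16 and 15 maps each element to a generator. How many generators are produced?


The unit eta_X: X -> U(F(X)) of the Free-Forgetful adjunction
maps each element of X to a generator of F(X). For X = S + T (disjoint
union in Set), |S + T| = |S| + |T|.
Total mappings = 16 + 15 = 31.

31


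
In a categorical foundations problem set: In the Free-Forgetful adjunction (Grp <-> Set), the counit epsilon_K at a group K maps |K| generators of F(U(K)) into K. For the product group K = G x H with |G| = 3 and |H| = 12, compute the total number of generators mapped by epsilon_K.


The counit epsilon_K: F(U(K)) -> K of the Free-Forgetful adjunction
maps |K| generators of F(U(K)) into K. For K = G x H (the product group),
|G x H| = |G| * |H|.
Total generators mapped = 3 * 12 = 36.

36


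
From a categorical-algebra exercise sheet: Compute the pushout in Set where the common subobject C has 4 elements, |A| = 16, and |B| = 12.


The pushout A +_C B identifies the images of C in A and B.
|A +_C B| = |A| + |B| - |C| (for injections).
= 16 + 12 - 4 = 24

24


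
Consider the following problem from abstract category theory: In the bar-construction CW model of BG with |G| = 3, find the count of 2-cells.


In the bar-construction CW model of BG, the n-cells are indexed by
n-tuples [g_1|...|g_n] of non-identity elements of G (degenerate
simplices with some g_i = e do not contribute cells), so there are
(|G| - 1)^n n-cells.
For dim = 2 with |G| = 3:
cells = (3 - 1)^2 = 2^2 = 4

4


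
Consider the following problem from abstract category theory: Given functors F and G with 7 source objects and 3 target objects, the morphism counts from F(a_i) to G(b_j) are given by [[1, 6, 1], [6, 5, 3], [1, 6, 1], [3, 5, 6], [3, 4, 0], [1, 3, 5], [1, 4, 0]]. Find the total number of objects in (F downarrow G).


Objects of (F downarrow G) are triples (a, b, h: F(a)->G(b)).
The count equals the sum of all entries in the hom-matrix.
sum(row 0) = 8
sum(row 1) = 14
sum(row 2) = 8
sum(row 3) = 14
sum(row 4) = 7
sum(row 5) = 9
sum(row 6) = 5
Grand total = 65

65


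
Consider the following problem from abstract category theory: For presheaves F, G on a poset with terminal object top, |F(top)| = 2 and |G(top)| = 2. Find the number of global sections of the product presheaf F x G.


Global sections of a presheaf on a poset with terminal top satisfy
Gamma(H) ~ H(top). Presheaves admit pointwise products, so
(F x G)(top) = F(top) x G(top) (Cartesian product).
|Gamma(F x G)| = |F(top)| * |G(top)| = 2 * 2 = 4.

4


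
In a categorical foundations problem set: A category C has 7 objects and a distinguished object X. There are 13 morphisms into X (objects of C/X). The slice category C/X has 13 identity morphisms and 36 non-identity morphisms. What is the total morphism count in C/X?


In the slice category C/X, objects are morphisms to X.
Identity morphisms: 13 (one per object of C/X).
Non-identity morphisms: 36.
Total = 13 + 36 = 49

49


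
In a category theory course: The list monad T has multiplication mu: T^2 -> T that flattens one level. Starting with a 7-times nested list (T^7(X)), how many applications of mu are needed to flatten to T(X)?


Each application of mu: T^2 -> T removes one layer of nesting.
Starting at depth 7 (i.e., T^7(X)), we need to reach T(X).
Number of mu applications = 7 - 1 = 6

6


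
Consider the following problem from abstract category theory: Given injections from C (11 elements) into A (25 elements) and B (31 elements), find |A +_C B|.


The pushout A +_C B identifies the images of C in A and B.
|A +_C B| = |A| + |B| - |C| (for injections).
= 25 + 31 - 11 = 45

45


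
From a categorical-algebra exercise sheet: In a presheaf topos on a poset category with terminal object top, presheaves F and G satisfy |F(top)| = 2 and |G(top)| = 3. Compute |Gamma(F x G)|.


Global sections of a presheaf on a poset with terminal top satisfy
Gamma(H) ~ H(top). Presheaves admit pointwise products, so
(F x G)(top) = F(top) x G(top) (Cartesian product).
|Gamma(F x G)| = |F(top)| * |G(top)| = 2 * 3 = 6.

6


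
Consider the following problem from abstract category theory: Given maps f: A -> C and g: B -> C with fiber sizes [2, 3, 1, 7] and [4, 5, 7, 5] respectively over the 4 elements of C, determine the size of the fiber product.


The pullback A x_C B consists of pairs (a, b) with f(a) = g(b).
For each element c in C, the fiber product has |f^-1(c)| * |g^-1(c)| elements.
Summing over C: 2 * 4 + 3 * 5 + 1 * 7 + 7 * 5
= 8 + 15 + 7 + 35 = 65

65


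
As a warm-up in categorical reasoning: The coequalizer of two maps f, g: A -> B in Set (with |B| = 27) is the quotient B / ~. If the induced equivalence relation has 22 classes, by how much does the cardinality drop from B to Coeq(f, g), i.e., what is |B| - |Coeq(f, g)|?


The coequalizer Coeq(f, g) = B / ~ has one element per equivalence class.
|B| = 27, |Coeq(f, g)| = 22.
|B| - |Coeq(f, g)| = 27 - 22 = 5.

5


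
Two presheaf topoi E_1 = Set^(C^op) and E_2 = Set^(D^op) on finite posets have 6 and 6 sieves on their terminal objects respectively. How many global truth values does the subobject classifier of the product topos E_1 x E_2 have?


In a product of presheaf topoi E_1 x E_2, the subobject classifier
is Omega = Omega_1 x Omega_2 (componentwise), so
|Omega(top)| = |Omega_1(top_1)| * |Omega_2(top_2)|.
= 6 * 6 = 36.

36


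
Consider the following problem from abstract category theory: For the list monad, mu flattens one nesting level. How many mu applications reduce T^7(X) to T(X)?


Each application of mu: T^2 -> T removes one layer of nesting.
Starting at depth 7 (i.e., T^7(X)), we need to reach T(X).
Number of mu applications = 7 - 1 = 6

6


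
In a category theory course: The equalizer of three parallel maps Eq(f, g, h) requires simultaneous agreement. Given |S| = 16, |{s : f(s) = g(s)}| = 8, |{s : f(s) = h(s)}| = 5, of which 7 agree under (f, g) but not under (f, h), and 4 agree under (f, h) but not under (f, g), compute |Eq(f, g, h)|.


Eq(f, g, h) is the triple-agreement set: points in S where all three
maps take the same value. Using inclusion-exclusion on the pairwise data:
Pair (f, g) agrees on 8 points; pair (f, h) on 5 points.
Points agreeing under (f, g) but not (f, h) = 7; under (f, h) but not (f, g) = 4.
Triple-agreement = agreement-in-(f, g) minus points that agree under (f, g) but not (f, h):
|Eq(f, g, h)| = 8 - 7 = 1
(cross-check via (f, h): 5 - 4 = 1.)

1


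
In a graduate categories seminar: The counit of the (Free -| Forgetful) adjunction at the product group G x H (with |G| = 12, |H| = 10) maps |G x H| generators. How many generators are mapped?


The counit epsilon_K: F(U(K)) -> K of the Free-Forgetful adjunction
maps |K| generators of F(U(K)) into K. For K = G x H (the product group),
|G x H| = |G| * |H|.
Total generators mapped = 12 * 10 = 120.

120


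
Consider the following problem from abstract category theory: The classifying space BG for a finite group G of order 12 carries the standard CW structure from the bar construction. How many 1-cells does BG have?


In the bar-construction CW model of BG, the n-cells are indexed by
n-tuples [g_1|...|g_n] of non-identity elements of G (degenerate
simplices with some g_i = e do not contribute cells), so there are
(|G| - 1)^n n-cells.
For dim = 1 with |G| = 12:
cells = (12 - 1)^1 = 11^1 = 11

11


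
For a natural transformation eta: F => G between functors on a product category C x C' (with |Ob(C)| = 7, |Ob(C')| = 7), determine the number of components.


A natural transformation eta: F => G assigns one component morphism per
object of the domain category.
The domain is the product category C x C', so
|Ob(C x C')| = |Ob(C)| * |Ob(C')| = 7 * 7 = 49.
Therefore eta has 49 component morphisms.

49


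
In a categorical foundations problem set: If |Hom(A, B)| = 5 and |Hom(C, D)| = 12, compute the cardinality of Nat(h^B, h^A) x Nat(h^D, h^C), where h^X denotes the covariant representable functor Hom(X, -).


By the Yoneda lemma, Nat(h^B, h^A) is isomorphic to Hom(A, B),
so |Nat(h^B, h^A)| = |Hom(A, B)| and |Nat(h^D, h^C)| = |Hom(C, D)|.
|Hom(A, B)| = 5, |Hom(C, D)| = 12.
|Nat(h^B, h^A) x Nat(h^D, h^C)| = 5 * 12 = 60

60


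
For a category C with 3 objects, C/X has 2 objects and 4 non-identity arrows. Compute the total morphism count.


In the slice category C/X, objects are morphisms to X.
Identity morphisms: 2 (one per object of C/X).
Non-identity morphisms: 4.
Total = 2 + 4 = 6

6


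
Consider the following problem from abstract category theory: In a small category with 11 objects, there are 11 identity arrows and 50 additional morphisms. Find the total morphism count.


Each object has an identity morphism, giving 11 identities.
Adding the 50 non-identity morphisms:
Total = 11 + 50 = 61

61


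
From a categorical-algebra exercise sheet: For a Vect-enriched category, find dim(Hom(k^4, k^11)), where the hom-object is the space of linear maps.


In Vect-enriched categories, Hom(k^n, k^m) is the space of m x n matrices.
dim(Hom(k^4, k^11)) = 11 * 4 = 44

44


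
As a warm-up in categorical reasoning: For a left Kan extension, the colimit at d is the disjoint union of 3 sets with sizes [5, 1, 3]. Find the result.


Pointwise, the left Kan extension (Lan_F H)(d) is the colimit, indexed
by the comma category (F downarrow d), of H composed with the
projection (F downarrow d) -> C. Here that colimit is given
as a coproduct (disjoint union) of sets, so its cardinality is the
sum of the sizes of the summands.
Coproduct of sets with sizes: 5 + 1 + 3
= 9

9


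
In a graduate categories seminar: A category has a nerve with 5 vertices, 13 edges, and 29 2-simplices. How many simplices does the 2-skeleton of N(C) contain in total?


The 2-skeleton of the nerve N(C) consists of simplices in dimensions 0, 1, 2:
  |N(C)_0| = 5 (objects)
  |N(C)_1| = 13 (morphisms)
  |N(C)_2| = 29 (composable pairs)
Total = 5 + 13 + 29 = 47

47


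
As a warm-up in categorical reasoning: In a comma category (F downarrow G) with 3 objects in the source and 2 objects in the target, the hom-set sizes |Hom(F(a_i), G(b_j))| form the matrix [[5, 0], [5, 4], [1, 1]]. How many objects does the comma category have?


Objects of (F downarrow G) are triples (a, b, h: F(a)->G(b)).
The count equals the sum of all entries in the hom-matrix.
sum(row 0) = 5
sum(row 1) = 9
sum(row 2) = 2
Grand total = 16

16


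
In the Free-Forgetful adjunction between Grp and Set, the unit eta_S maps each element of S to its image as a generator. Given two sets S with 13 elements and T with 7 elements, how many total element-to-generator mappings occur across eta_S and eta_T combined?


The unit eta_X: X -> U(F(X)) of the Free-Forgetful adjunction
maps each element of X to a generator of F(X). For X = S + T (disjoint
union in Set), |S + T| = |S| + |T|.
Total mappings = 13 + 7 = 20.

20


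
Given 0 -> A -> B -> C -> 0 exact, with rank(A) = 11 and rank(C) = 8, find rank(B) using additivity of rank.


For a short exact sequence 0 -> A -> B -> C -> 0,
rank is additive: rank(B) = rank(A) + rank(C).
rank(B) = 11 + 8 = 19

19


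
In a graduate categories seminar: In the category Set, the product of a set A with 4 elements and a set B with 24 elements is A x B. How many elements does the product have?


In Set, the product A x B is the Cartesian product.
By the universal property, |A x B| = |A| * |B|.
|A x B| = 4 * 24 = 96

96


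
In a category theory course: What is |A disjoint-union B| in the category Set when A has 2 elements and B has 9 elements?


In Set, the coproduct A + B is the disjoint union.
|A + B| = |A| + |B| = 2 + 9 = 11

11


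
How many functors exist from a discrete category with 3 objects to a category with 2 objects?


A functor from a discrete category C to D is determined by
where each object maps. Each of the 3 objects of C can map
to any of the 2 objects of D independently.
Number of functors = 2^3 = 8

8


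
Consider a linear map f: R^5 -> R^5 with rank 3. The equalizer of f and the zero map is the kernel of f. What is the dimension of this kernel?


The equalizer of f and the zero map is ker(f).
By the rank-nullity theorem: dim(ker(f)) = dim(domain) - rank(f).
dim(ker(f)) = 5 - 3 = 2

2


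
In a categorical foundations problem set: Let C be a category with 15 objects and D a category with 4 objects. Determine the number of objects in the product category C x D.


The product category C x D has objects that are pairs (c, d).
Number of pairs = |Ob(C)| * |Ob(D)| = 15 * 4 = 60

60


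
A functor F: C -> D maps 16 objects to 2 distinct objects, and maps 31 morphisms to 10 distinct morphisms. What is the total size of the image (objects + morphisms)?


The image of F consists of distinct objects and distinct morphisms.
|Im(F)| on objects = 2
|Im(F)| on morphisms = 10
Total image cardinality = 2 + 10 = 12

12


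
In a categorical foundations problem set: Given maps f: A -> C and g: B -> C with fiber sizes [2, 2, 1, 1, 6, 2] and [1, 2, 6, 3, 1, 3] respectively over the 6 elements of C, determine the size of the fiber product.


The pullback A x_C B consists of pairs (a, b) with f(a) = g(b).
For each element c in C, the fiber product has |f^-1(c)| * |g^-1(c)| elements.
Summing over C: 2 * 1 + 2 * 2 + 1 * 6 + 1 * 3 + 6 * 1 + 2 * 3
= 2 + 4 + 6 + 3 + 6 + 6 = 27

27


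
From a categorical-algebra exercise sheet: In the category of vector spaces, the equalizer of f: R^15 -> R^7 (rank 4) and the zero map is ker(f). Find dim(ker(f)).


The equalizer of f and the zero map is ker(f).
By the rank-nullity theorem: dim(ker(f)) = dim(domain) - rank(f).
dim(ker(f)) = 15 - 4 = 11

11


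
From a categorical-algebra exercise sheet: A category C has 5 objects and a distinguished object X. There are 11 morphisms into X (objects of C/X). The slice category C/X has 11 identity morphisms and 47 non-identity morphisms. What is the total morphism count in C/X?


In the slice category C/X, objects are morphisms to X.
Identity morphisms: 11 (one per object of C/X).
Non-identity morphisms: 47.
Total = 11 + 47 = 58

58


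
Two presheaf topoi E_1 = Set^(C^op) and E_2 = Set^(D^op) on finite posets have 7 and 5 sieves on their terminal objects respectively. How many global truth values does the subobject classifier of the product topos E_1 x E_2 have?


In a product of presheaf topoi E_1 x E_2, the subobject classifier
is Omega = Omega_1 x Omega_2 (componentwise), so
|Omega(top)| = |Omega_1(top_1)| * |Omega_2(top_2)|.
= 7 * 5 = 35.

35


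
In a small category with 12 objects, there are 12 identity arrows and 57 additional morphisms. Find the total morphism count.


Each object has an identity morphism, giving 12 identities.
Adding the 57 non-identity morphisms:
Total = 12 + 57 = 69

69


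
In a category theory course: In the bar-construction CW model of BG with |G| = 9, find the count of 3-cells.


In the bar-construction CW model of BG, the n-cells are indexed by
n-tuples [g_1|...|g_n] of non-identity elements of G (degenerate
simplices with some g_i = e do not contribute cells), so there are
(|G| - 1)^n n-cells.
For dim = 3 with |G| = 9:
cells = (9 - 1)^3 = 8^3 = 512

512


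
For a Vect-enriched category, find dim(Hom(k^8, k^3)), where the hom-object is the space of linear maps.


In Vect-enriched categories, Hom(k^n, k^m) is the space of m x n matrices.
dim(Hom(k^8, k^3)) = 3 * 8 = 24

24


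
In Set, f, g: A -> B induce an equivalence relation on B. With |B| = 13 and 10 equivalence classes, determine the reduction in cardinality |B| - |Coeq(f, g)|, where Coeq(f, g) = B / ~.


The coequalizer Coeq(f, g) = B / ~ has one element per equivalence class.
|B| = 13, |Coeq(f, g)| = 10.
|B| - |Coeq(f, g)| = 13 - 10 = 3.

3


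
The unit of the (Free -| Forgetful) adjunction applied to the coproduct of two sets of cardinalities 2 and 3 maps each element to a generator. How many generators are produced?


The unit eta_X: X -> U(F(X)) of the Free-Forgetful adjunction
maps each element of X to a generator of F(X). For X = S + T (disjoint
union in Set), |S + T| = |S| + |T|.
Total mappings = 2 + 3 = 5.

5


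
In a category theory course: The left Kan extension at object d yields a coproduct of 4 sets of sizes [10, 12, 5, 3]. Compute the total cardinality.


Pointwise, the left Kan extension (Lan_F H)(d) is the colimit, indexed
by the comma category (F downarrow d), of H composed with the
projection (F downarrow d) -> C. Here that colimit is given
as a coproduct (disjoint union) of sets, so its cardinality is the
sum of the sizes of the summands.
Coproduct of sets with sizes: 10 + 12 + 5 + 3
= 30

30


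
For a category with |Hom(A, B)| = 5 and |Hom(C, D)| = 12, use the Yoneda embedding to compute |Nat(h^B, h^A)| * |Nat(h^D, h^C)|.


By the Yoneda lemma, Nat(h^B, h^A) is isomorphic to Hom(A, B),
so |Nat(h^B, h^A)| = |Hom(A, B)| and |Nat(h^D, h^C)| = |Hom(C, D)|.
|Hom(A, B)| = 5, |Hom(C, D)| = 12.
|Nat(h^B, h^A) x Nat(h^D, h^C)| = 5 * 12 = 60

60


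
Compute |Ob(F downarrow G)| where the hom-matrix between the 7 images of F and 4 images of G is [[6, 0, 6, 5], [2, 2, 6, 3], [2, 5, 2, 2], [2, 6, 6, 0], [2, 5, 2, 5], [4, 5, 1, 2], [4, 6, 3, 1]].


Objects of (F downarrow G) are triples (a, b, h: F(a)->G(b)).
The count equals the sum of all entries in the hom-matrix.
sum(row 0) = 17
sum(row 1) = 13
sum(row 2) = 11
sum(row 3) = 14
sum(row 4) = 14
sum(row 5) = 12
sum(row 6) = 14
Grand total = 95

95


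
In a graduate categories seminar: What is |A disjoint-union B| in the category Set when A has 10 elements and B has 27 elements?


In Set, the coproduct A + B is the disjoint union.
|A + B| = |A| + |B| = 10 + 27 = 37

37


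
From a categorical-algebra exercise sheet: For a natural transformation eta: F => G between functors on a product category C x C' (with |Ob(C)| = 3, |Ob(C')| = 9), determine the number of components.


A natural transformation eta: F => G assigns one component morphism per
object of the domain category.
The domain is the product category C x C', so
|Ob(C x C')| = |Ob(C)| * |Ob(C')| = 3 * 9 = 27.
Therefore eta has 27 component morphisms.

27


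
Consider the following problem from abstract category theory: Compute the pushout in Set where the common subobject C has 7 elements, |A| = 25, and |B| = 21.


The pushout A +_C B identifies the images of C in A and B.
|A +_C B| = |A| + |B| - |C| (for injections).
= 25 + 21 - 7 = 39

39
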